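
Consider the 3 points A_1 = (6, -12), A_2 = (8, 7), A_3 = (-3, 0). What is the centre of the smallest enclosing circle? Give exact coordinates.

(163/26, -63/26)

Side lengths²: A_1A_2² = 365, A_1A_3² = 225, A_2A_3² = 170.
Since A_1A_2² = 365 < 225 + 170 = 395, the triangle is acute, so the smallest enclosing circle is the circumcircle.
Circumcentre = (163/26, -63/26), r² = 31025/338.
Centre = (163/26, -63/26).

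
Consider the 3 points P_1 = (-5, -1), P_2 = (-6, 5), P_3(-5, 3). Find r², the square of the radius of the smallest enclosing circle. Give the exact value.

9.25

Side lengths²: P_1P_2² = 37, P_1P_3² = 16, P_2P_3² = 5.
Since P_1P_2² = 37 ≥ 16 + 5 = 21, the angle opposite P_1P_2 is not acute, so the smallest enclosing circle has P_1P_2 as diameter.
Centre = midpoint of P_1P_2 = (-5.5, 2), r² = 37/4 = 9.25.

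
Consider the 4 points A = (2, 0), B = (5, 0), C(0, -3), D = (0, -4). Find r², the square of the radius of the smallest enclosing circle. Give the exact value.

A smallest enclosing disk is always determined by at most three of the input points on its boundary.
The farthest pair is B–D with squared distance 41. The circle on this segment as diameter has centre (2.5, -2) and r² = 41/4 = 10.25.
Check A: distance² to centre = 4.25 ≤ 10.25, so it lies inside.
All remaining points lie in this disk, and no smaller disk contains both endpoints, so this is the minimum enclosing circle.

10.25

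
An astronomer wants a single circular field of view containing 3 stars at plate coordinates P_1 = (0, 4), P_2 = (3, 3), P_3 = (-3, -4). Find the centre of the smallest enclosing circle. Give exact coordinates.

(0, -0.5)

Side lengths²: P_1P_2² = 10, P_1P_3² = 73, P_2P_3² = 85.
Since P_2P_3² = 85 ≥ 73 + 10 = 83, the angle opposite P_2P_3 is not acute, so the smallest enclosing circle has P_2P_3 as diameter.
Centre = midpoint of P_2P_3 = (0, -0.5), r² = 85/4 = 21.25.
Centre = (0, -0.5).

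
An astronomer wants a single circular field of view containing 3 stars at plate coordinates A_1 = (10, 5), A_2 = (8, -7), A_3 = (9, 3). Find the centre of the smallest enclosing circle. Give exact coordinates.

(9, -1)

Side lengths²: A_1A_2² = 148, A_1A_3² = 5, A_2A_3² = 101.
Since A_1A_2² = 148 ≥ 101 + 5 = 106, the angle opposite A_1A_2 is not acute, so the smallest enclosing circle has A_1A_2 as diameter.
Centre = midpoint of A_1A_2 = (9, -1), r² = 148/4 = 37.
Centre = (9, -1).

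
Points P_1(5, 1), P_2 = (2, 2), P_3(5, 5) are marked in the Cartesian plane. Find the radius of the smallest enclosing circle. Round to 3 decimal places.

2.236

Side lengths²: P_1P_2² = 10, P_1P_3² = 16, P_2P_3² = 18.
Since P_2P_3² = 18 < 16 + 10 = 26, the triangle is acute, so the smallest enclosing circle is the circumcircle.
Circumcentre = (4, 3), r² = 5.
r = √5 ≈ 2.236.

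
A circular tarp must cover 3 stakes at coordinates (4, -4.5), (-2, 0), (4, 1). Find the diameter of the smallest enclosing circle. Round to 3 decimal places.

7.603

Call the three points A, B, C in the order given.
Side lengths²: AB² = 56.25, AC² = 30.25, BC² = 37.
Since AB² = 56.25 < 37 + 30.25 = 67.25, the triangle is acute, so the smallest enclosing circle is the circumcircle.
Circumcentre = (1.375, -1.75), r² = 14.453125.
Diameter = 2r = 2√(14.453125) ≈ 7.603.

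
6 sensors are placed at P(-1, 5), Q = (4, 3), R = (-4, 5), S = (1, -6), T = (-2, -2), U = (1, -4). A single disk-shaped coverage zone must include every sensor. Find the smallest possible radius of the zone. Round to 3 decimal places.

6.059

The minimum enclosing circle of a finite set is fixed by two of the points (as a diameter) or three (as a circumcircle).
The minimum enclosing circle is determined by three boundary points: Q, R, S.
Their circumcentre is (-14/13, -4/13) with r² = 6205/169.
The farthest remaining point P is at distance² 4762/169 ≤ 6205/169.
r = √(6205/169) ≈ 6.059.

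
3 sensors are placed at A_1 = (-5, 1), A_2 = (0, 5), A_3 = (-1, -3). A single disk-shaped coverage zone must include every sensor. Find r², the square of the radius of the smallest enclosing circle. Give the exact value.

Side lengths²: A_1A_2² = 41, A_1A_3² = 32, A_2A_3² = 65.
Since A_2A_3² = 65 < 41 + 32 = 73, the triangle is acute, so the smallest enclosing circle is the circumcircle.
Circumcentre = (-17/18, 19/18), r² = 2665/162.

2665/162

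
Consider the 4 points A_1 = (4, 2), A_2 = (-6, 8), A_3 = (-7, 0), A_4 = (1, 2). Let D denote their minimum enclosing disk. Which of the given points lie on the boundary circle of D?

The minimum enclosing circle of a finite set is fixed by two of the points (as a diameter) or three (as a circumcircle).
The minimum enclosing circle is determined by three boundary points: A_1, A_2, A_3.
Their circumcentre is (-167/86, 295/86) with r² = 138125/3698.
The farthest remaining point A_4 is at distance² 39569/3698 ≤ 138125/3698.
The points at distance exactly r from the centre are A_1, A_2, A_3 — 3 points.

A_1, A_2, A_3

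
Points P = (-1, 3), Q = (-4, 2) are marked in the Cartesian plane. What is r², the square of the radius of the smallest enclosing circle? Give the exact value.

2.5

The smallest circle enclosing two points has them as diameter endpoints.
Centre = midpoint = (-2.5, 2.5); r² = |PQ|²/4 = 10/4 = 2.5.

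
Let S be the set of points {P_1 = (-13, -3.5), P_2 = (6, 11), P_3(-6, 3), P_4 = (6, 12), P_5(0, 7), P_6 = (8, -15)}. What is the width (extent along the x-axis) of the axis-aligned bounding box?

max x = 8, min x = -13, so width = 21.

21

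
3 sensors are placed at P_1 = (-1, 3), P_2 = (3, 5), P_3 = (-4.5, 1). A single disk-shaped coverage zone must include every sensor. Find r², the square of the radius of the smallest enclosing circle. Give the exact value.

18.0625

Side lengths²: P_1P_2² = 20, P_1P_3² = 16.25, P_2P_3² = 72.25.
Since P_2P_3² = 72.25 ≥ 20 + 16.25 = 36.25, the angle opposite P_2P_3 is not acute, so the smallest enclosing circle has P_2P_3 as diameter.
Centre = midpoint of P_2P_3 = (-0.75, 3), r² = 72.25/4 = 18.0625.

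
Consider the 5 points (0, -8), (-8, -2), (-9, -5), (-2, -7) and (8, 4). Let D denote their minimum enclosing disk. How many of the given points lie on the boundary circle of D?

By Welzl's lemma the MEC is supported by two points (diametrically opposite) or three points (on a circumcircle).
The farthest pair is (-9, -5)–(8, 4) with squared distance 370. The circle on this segment as diameter has centre (-0.5, -0.5) and r² = 370/4 = 92.5.
Check (0, -8): distance² to centre = 56.5 ≤ 92.5, so it lies inside.
All remaining points lie in this disk, and no smaller disk contains both endpoints, so this is the minimum enclosing circle.
The points at distance exactly r from the centre are (-9, -5), (8, 4) — 2 points.

2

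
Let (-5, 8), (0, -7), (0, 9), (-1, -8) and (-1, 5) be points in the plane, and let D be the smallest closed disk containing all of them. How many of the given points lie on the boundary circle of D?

The minimum enclosing circle of a finite set is fixed by two of the points (as a diameter) or three (as a circumcircle).
The minimum enclosing circle is determined by three boundary points: (-5, 8), (0, 9), (-1, -8).
Their circumcentre is (-19/21, 11/21) with r² = 32045/441.
The farthest remaining point (0, -7) is at distance² 25325/441 ≤ 32045/441.
The points at distance exactly r from the centre are (-5, 8), (0, 9), (-1, -8) — 3 points.

3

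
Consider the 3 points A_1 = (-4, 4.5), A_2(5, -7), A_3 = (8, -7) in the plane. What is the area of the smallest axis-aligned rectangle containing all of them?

138

x ranges over [-4, 8], width 12.
y ranges over [-7, 4.5], height 11.5.
Area = 12 × 11.5 = 138.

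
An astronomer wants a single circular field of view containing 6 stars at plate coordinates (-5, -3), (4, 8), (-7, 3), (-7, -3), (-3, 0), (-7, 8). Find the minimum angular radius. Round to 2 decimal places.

7.78

A smallest enclosing disk is always determined by at most three of the input points on its boundary.
The farthest pair is (4, 8)–(-7, -3) with squared distance 242. The circle on this segment as diameter has centre (-1.5, 2.5) and r² = 242/4 = 60.5.
Check (-5, -3): distance² to centre = 42.5 ≤ 60.5, so it lies inside.
All remaining points lie in this disk, and no smaller disk contains both endpoints, so this is the minimum enclosing circle.
r = √(60.5) ≈ 7.78.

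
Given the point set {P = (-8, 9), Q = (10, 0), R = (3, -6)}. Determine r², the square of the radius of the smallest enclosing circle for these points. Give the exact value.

Side lengths²: PQ² = 405, PR² = 346, QR² = 85.
Since PQ² = 405 < 346 + 85 = 431, the triangle is acute, so the smallest enclosing circle is the circumcircle.
Circumcentre = (25/38, 145/38), r² = 73525/722.

73525/722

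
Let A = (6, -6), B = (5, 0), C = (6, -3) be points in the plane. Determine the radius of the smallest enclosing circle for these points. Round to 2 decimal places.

3.04

Side lengths²: AB² = 37, AC² = 9, BC² = 10.
Since AB² = 37 ≥ 10 + 9 = 19, the angle opposite AB is not acute, so the smallest enclosing circle has AB as diameter.
Centre = midpoint of AB = (5.5, -3), r² = 37/4 = 9.25.
r = √(9.25) ≈ 3.04.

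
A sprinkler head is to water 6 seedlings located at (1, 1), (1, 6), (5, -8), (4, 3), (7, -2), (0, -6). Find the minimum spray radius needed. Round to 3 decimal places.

7.280

A smallest enclosing disk is always determined by at most three of the input points on its boundary.
The farthest pair is (1, 6)–(5, -8) with squared distance 212. The circle on this segment as diameter has centre (3, -1) and r² = 212/4 = 53.
Check (1, 1): distance² to centre = 8 ≤ 53, so it lies inside.
All remaining points lie in this disk, and no smaller disk contains both endpoints, so this is the minimum enclosing circle.
r = √53 ≈ 7.280.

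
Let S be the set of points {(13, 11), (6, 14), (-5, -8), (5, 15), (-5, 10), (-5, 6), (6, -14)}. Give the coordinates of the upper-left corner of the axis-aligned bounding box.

x-range [-5, 13], y-range [-14, 15].
The upper-left corner is (-5, 15).

(-5, 15)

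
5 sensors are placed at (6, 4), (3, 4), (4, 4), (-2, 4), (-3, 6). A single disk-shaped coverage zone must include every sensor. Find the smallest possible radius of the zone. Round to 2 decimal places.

The farthest pair is (6, 4)–(-3, 6) with squared distance 85. The circle on this segment as diameter has centre (1.5, 5) and r² = 85/4 = 21.25.
Check (3, 4): distance² to centre = 3.25 ≤ 21.25, so it lies inside.
All remaining points lie in this disk, and no smaller disk contains both endpoints, so this is the minimum enclosing circle.
r = √(21.25) ≈ 4.61.

4.61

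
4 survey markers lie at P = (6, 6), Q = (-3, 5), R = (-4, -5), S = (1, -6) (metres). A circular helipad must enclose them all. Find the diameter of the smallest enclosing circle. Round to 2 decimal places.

The farthest pair is P–R with squared distance 221. The circle on this segment as diameter has centre (1, 0.5) and r² = 221/4 = 55.25.
Check Q: distance² to centre = 36.25 ≤ 55.25, so it lies inside.
All remaining points lie in this disk, and no smaller disk contains both endpoints, so this is the minimum enclosing circle.
Diameter = 2r = 2√(55.25) ≈ 14.87.

14.87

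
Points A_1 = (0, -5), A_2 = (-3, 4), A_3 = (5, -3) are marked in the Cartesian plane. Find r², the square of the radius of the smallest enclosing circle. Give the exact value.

Side lengths²: A_1A_2² = 90, A_1A_3² = 29, A_2A_3² = 113.
Since A_2A_3² = 113 < 90 + 29 = 119, the triangle is acute, so the smallest enclosing circle is the circumcircle.
Circumcentre = (27/34, 9/34), r² = 16385/578.

16385/578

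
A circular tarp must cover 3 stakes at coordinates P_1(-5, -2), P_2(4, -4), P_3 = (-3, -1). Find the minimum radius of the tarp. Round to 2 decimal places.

4.61

Side lengths²: P_1P_2² = 85, P_1P_3² = 5, P_2P_3² = 58.
Since P_1P_2² = 85 ≥ 58 + 5 = 63, the angle opposite P_1P_2 is not acute, so the smallest enclosing circle has P_1P_2 as diameter.
Centre = midpoint of P_1P_2 = (-0.5, -3), r² = 85/4 = 21.25.
r = √(21.25) ≈ 4.61.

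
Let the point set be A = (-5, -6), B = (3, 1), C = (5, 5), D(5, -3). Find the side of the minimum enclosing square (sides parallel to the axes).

The bounding box has width 10 and height 11.
An axis-aligned square enclosing the set must have side ≥ max(width, height).
So the minimum side is max(10, 11) = 11.

11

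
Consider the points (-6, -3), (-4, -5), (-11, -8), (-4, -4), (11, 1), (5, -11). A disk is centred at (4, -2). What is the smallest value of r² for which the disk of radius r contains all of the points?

The required radius is the distance from (4, -2) to the farthest point.
Squared distances: 101, 73, 261, 68, 58, 82.
Maximum is 261, attained at (-11, -8).

261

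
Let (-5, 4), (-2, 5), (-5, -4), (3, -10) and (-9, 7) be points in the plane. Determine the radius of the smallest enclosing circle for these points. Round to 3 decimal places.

10.404

A smallest enclosing disk is always determined by at most three of the input points on its boundary.
The farthest pair is (3, -10)–(-9, 7) with squared distance 433. The circle on this segment as diameter has centre (-3, -1.5) and r² = 433/4 = 108.25.
Check (-5, 4): distance² to centre = 34.25 ≤ 108.25, so it lies inside.
All remaining points lie in this disk, and no smaller disk contains both endpoints, so this is the minimum enclosing circle.
r = √(108.25) ≈ 10.404.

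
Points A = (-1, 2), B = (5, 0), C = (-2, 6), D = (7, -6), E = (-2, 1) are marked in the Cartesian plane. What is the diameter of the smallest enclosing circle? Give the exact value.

A smallest enclosing disk is always determined by at most three of the input points on its boundary.
The farthest pair is C–D with squared distance 225. The circle on this segment as diameter has centre (2.5, 0) and r² = 225/4 = 56.25.
Check A: distance² to centre = 16.25 ≤ 56.25, so it lies inside.
All remaining points lie in this disk, and no smaller disk contains both endpoints, so this is the minimum enclosing circle.
Diameter = 2r = 2√(56.25) = 15.

15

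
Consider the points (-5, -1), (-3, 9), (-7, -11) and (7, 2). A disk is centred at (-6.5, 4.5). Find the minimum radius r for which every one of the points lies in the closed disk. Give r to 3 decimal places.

The required radius is the distance from (-6.5, 4.5) to the farthest point.
Squared distances: 32.5, 32.5, 240.5, 188.5.
Maximum is 240.5, attained at (-7, -11).
r = √(240.5) ≈ 15.508.

15.508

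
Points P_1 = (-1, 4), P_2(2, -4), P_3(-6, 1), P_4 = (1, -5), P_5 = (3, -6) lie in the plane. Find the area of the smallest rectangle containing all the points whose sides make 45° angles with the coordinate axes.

In coordinates u = x + y, v = x − y the rectangle is axis-aligned; the map (x,y)→(u,v) scales areas by 2.
u-values: 3, -2, -5, -4, -3; range = 3 − (-5) = 8.
v-values: -5, 6, -7, 6, 9; range = 9 − (-7) = 16.
Area = (8 × 16) / 2 = 64.

64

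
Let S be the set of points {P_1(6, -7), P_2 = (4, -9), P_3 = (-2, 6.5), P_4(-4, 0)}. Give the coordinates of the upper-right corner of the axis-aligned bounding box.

x-range [-4, 6], y-range [-9, 6.5].
The upper-right corner is (6, 6.5).

(6, 6.5)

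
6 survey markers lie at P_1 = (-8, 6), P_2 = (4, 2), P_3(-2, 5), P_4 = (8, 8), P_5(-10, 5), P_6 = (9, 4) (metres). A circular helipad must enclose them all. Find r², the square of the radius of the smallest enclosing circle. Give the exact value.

90.5

The farthest pair is P_5–P_6 with squared distance 362. The circle on this segment as diameter has centre (-0.5, 4.5) and r² = 362/4 = 90.5.
Check P_1: distance² to centre = 58.5 ≤ 90.5, so it lies inside.
All remaining points lie in this disk, and no smaller disk contains both endpoints, so this is the minimum enclosing circle.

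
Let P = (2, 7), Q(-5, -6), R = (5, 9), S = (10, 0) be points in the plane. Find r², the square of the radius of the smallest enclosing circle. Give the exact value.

19981/242

A smallest enclosing disk is always determined by at most three of the input points on its boundary.
The minimum enclosing circle is determined by three boundary points: Q, R, S.
Their circumcentre is (21/22, 19/22) with r² = 19981/242.
The farthest remaining point P is at distance² 9377/242 ≤ 19981/242.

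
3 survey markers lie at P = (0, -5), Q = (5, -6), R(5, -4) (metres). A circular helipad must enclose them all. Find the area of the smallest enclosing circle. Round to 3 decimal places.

21.237

Side lengths²: PQ² = 26, PR² = 26, QR² = 4.
Since PR² = 26 < 26 + 4 = 30, the triangle is acute, so the smallest enclosing circle is the circumcircle.
Circumcentre = (2.6, -5), r² = 6.76.
Area = π·r² = π·6.76 ≈ 21.237.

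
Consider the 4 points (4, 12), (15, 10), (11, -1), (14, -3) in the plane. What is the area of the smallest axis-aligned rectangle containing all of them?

165

x ranges over [4, 15], width 11.
y ranges over [-3, 12], height 15.
Area = 11 × 15 = 165.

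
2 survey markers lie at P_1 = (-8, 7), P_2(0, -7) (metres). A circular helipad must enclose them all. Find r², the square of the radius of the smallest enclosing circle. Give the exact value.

The smallest circle enclosing two points has them as diameter endpoints.
Centre = midpoint = (-4, 0); r² = |P_1P_2|²/4 = 260/4 = 65.

65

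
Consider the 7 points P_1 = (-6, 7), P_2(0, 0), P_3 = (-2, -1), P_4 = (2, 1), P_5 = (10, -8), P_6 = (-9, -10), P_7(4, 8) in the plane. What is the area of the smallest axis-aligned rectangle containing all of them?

342

x ranges over [-9, 10], width 19.
y ranges over [-10, 8], height 18.
Area = 19 × 18 = 342.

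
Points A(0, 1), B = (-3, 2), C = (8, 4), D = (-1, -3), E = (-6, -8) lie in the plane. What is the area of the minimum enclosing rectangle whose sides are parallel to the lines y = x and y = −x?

117

In coordinates u = x + y, v = x − y the rectangle is axis-aligned; the map (x,y)→(u,v) scales areas by 2.
u-values: 1, -1, 12, -4, -14; range = 12 − (-14) = 26.
v-values: -1, -5, 4, 2, 2; range = 4 − (-5) = 9.
Area = (26 × 9) / 2 = 117.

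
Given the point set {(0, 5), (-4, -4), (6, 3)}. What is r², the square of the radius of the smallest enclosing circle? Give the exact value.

37.25

Call the three points A, B, C in the order given.
Side lengths²: AB² = 97, AC² = 40, BC² = 149.
Since BC² = 149 ≥ 97 + 40 = 137, the angle opposite BC is not acute, so the smallest enclosing circle has BC as diameter.
Centre = midpoint of BC = (1, -0.5), r² = 149/4 = 37.25.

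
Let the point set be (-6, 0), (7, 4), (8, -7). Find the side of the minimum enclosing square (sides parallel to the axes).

14

The bounding box has width 14 and height 11.
An axis-aligned square enclosing the set must have side ≥ max(width, height).
So the minimum side is max(14, 11) = 14.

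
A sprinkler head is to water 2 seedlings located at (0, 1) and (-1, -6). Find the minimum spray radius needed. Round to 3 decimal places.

3.536

The smallest circle enclosing two points has them as diameter endpoints.
Centre = midpoint = (-0.5, -2.5); r² = |(0, 1)−(-1, -6)|²/4 = 50/4 = 12.5.
r = √(12.5) ≈ 3.536.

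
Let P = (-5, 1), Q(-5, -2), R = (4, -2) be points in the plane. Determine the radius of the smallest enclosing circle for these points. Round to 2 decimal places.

Side lengths²: PQ² = 9, PR² = 90, QR² = 81.
Since PR² = 90 ≥ 81 + 9 = 90, the angle opposite PR is not acute, so the smallest enclosing circle has PR as diameter.
Centre = midpoint of PR = (-0.5, -0.5), r² = 90/4 = 22.5.
r = √(22.5) ≈ 4.74.

4.74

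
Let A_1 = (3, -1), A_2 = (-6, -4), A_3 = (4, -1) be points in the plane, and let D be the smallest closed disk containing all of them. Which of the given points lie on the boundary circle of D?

Side lengths²: A_1A_2² = 90, A_1A_3² = 1, A_2A_3² = 109.
Since A_2A_3² = 109 ≥ 90 + 1 = 91, the angle opposite A_2A_3 is not acute, so the smallest enclosing circle has A_2A_3 as diameter.
Centre = midpoint of A_2A_3 = (-1, -2.5), r² = 109/4 = 27.25.
The points at distance exactly r from the centre are A_2, A_3 — 2 points.

A_2, A_3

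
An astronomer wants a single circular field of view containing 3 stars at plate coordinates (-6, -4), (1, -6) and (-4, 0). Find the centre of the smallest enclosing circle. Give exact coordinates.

(-2.0625, -3.46875)

Call the three points A, B, C in the order given.
Side lengths²: AB² = 53, AC² = 20, BC² = 61.
Since BC² = 61 < 53 + 20 = 73, the triangle is acute, so the smallest enclosing circle is the circumcircle.
Circumcentre = (-2.0625, -3.46875), r² = 15.7861328125.
Centre = (-2.0625, -3.46875).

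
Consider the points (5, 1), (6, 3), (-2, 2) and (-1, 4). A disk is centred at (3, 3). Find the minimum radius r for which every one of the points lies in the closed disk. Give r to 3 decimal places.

The required radius is the distance from (3, 3) to the farthest point.
Squared distances: 8, 9, 26, 17.
Maximum is 26, attained at (-2, 2).
r = √26 ≈ 5.099.

5.099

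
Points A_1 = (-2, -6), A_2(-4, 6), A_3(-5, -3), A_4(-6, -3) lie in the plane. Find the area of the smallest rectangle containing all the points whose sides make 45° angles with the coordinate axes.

In coordinates u = x + y, v = x − y the rectangle is axis-aligned; the map (x,y)→(u,v) scales areas by 2.
u-values: -8, 2, -8, -9; range = 2 − (-9) = 11.
v-values: 4, -10, -2, -3; range = 4 − (-10) = 14.
Area = (11 × 14) / 2 = 77.

77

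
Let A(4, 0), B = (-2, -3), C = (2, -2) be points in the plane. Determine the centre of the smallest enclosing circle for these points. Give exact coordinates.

(1, -1.5)

Side lengths²: AB² = 45, AC² = 8, BC² = 17.
Since AB² = 45 ≥ 17 + 8 = 25, the angle opposite AB is not acute, so the smallest enclosing circle has AB as diameter.
Centre = midpoint of AB = (1, -1.5), r² = 45/4 = 11.25.
Centre = (1, -1.5).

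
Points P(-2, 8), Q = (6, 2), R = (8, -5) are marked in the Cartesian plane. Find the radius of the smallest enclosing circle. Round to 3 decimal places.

Side lengths²: PQ² = 100, PR² = 269, QR² = 53.
Since PR² = 269 ≥ 100 + 53 = 153, the angle opposite PR is not acute, so the smallest enclosing circle has PR as diameter.
Centre = midpoint of PR = (3, 1.5), r² = 269/4 = 67.25.
r = √(67.25) ≈ 8.201.

8.201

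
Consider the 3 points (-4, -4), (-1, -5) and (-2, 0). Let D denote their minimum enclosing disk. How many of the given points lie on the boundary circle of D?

3

Call the three points A, B, C in the order given.
Side lengths²: AB² = 10, AC² = 20, BC² = 26.
Since BC² = 26 < 20 + 10 = 30, the triangle is acute, so the smallest enclosing circle is the circumcircle.
Circumcentre = (-13/7, -18/7), r² = 325/49.
The points at distance exactly r from the centre are (-4, -4), (-1, -5), (-2, 0) — 3 points.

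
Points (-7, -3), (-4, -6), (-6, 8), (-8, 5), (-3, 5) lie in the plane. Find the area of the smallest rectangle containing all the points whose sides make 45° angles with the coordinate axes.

96

In coordinates u = x + y, v = x − y the rectangle is axis-aligned; the map (x,y)→(u,v) scales areas by 2.
u-values: -10, -10, 2, -3, 2; range = 2 − (-10) = 12.
v-values: -4, 2, -14, -13, -8; range = 2 − (-14) = 16.
Area = (12 × 16) / 2 = 96.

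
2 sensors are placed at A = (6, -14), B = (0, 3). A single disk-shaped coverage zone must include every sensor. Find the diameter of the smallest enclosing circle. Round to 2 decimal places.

18.03

The smallest circle enclosing two points has them as diameter endpoints.
Centre = midpoint = (3, -5.5); r² = |AB|²/4 = 325/4 = 81.25.
Diameter = 2r = 2√(81.25) ≈ 18.03.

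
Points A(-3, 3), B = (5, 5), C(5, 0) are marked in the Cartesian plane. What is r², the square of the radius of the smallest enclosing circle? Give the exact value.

Side lengths²: AB² = 68, AC² = 73, BC² = 25.
Since AC² = 73 < 68 + 25 = 93, the triangle is acute, so the smallest enclosing circle is the circumcircle.
Circumcentre = (1.375, 2.5), r² = 19.390625.

19.390625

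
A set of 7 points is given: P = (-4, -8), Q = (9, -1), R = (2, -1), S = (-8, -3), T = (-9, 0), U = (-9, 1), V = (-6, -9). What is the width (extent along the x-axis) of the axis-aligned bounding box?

max x = 9, min x = -9, so width = 18.

18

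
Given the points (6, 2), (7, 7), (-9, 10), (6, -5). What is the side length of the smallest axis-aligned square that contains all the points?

16

The bounding box has width 16 and height 15.
An axis-aligned square enclosing the set must have side ≥ max(width, height).
So the minimum side is max(16, 15) = 16.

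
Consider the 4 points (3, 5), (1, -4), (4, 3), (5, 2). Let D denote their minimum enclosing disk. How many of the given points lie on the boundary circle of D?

2

The farthest pair is (3, 5)–(1, -4) with squared distance 85. The circle on this segment as diameter has centre (2, 0.5) and r² = 85/4 = 21.25.
Check (4, 3): distance² to centre = 10.25 ≤ 21.25, so it lies inside.
All remaining points lie in this disk, and no smaller disk contains both endpoints, so this is the minimum enclosing circle.
The points at distance exactly r from the centre are (3, 5), (1, -4) — 2 points.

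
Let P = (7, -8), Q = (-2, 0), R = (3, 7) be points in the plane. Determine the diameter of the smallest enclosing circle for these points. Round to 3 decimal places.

Side lengths²: PQ² = 145, PR² = 241, QR² = 74.
Since PR² = 241 ≥ 145 + 74 = 219, the angle opposite PR is not acute, so the smallest enclosing circle has PR as diameter.
Centre = midpoint of PR = (5, -0.5), r² = 241/4 = 60.25.
Diameter = 2r = 2√(60.25) ≈ 15.524.

15.524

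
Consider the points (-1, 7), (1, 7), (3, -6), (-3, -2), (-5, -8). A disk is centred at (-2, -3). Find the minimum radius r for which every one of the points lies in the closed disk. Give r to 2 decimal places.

10.44

The required radius is the distance from (-2, -3) to the farthest point.
Squared distances: 101, 109, 34, 2, 34.
Maximum is 109, attained at (1, 7).
r = √109 ≈ 10.44.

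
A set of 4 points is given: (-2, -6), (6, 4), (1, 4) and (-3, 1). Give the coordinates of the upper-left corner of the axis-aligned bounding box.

x-range [-3, 6], y-range [-6, 4].
The upper-left corner is (-3, 4).

(-3, 4)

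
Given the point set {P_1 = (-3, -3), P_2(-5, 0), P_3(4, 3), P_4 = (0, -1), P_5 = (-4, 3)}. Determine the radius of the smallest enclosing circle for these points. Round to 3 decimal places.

By Welzl's lemma the MEC is supported by two points (diametrically opposite) or three points (on a circumcircle).
The minimum enclosing circle is determined by three boundary points: P_1, P_2, P_3.
Their circumcentre is (-7/22, 21/22) with r² = 5525/242.
The farthest remaining point P_5 is at distance² 4293/242 ≤ 5525/242.
r = √(5525/242) ≈ 4.778.

4.778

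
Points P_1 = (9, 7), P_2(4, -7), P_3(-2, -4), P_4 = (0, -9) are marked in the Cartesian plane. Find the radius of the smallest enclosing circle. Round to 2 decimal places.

9.18

The farthest pair is P_1–P_4 with squared distance 337. The circle on this segment as diameter has centre (4.5, -1) and r² = 337/4 = 84.25.
Check P_2: distance² to centre = 36.25 ≤ 84.25, so it lies inside.
All remaining points lie in this disk, and no smaller disk contains both endpoints, so this is the minimum enclosing circle.
r = √(84.25) ≈ 9.18.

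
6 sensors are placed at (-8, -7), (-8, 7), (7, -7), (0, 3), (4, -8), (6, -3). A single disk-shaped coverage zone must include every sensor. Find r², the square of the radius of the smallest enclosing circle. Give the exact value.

105.25

The minimum enclosing circle of a finite set is fixed by two of the points (as a diameter) or three (as a circumcircle).
The farthest pair is (-8, 7)–(7, -7) with squared distance 421. The circle on this segment as diameter has centre (-0.5, 0) and r² = 421/4 = 105.25.
Check (-8, -7): distance² to centre = 105.25 ≤ 105.25, so it lies inside.
All remaining points lie in this disk, and no smaller disk contains both endpoints, so this is the minimum enclosing circle.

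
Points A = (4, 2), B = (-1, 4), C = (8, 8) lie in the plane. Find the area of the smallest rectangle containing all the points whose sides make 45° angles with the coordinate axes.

45.5

In coordinates u = x + y, v = x − y the rectangle is axis-aligned; the map (x,y)→(u,v) scales areas by 2.
u-values: 6, 3, 16; range = 16 − 3 = 13.
v-values: 2, -5, 0; range = 2 − (-5) = 7.
Area = (13 × 7) / 2 = 45.5.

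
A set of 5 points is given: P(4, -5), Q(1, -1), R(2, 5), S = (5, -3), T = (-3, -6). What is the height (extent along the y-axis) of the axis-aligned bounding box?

11

max y = 5, min y = -6, so height = 11.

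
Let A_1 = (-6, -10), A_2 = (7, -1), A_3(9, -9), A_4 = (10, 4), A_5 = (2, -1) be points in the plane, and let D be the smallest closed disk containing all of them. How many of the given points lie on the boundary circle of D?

The minimum enclosing circle of a finite set is fixed by two of the points (as a diameter) or three (as a circumcircle).
The farthest pair is A_1–A_4 with squared distance 452. The circle on this segment as diameter has centre (2, -3) and r² = 452/4 = 113.
Check A_2: distance² to centre = 29 ≤ 113, so it lies inside.
All remaining points lie in this disk, and no smaller disk contains both endpoints, so this is the minimum enclosing circle.
The points at distance exactly r from the centre are A_1, A_4 — 2 points.

2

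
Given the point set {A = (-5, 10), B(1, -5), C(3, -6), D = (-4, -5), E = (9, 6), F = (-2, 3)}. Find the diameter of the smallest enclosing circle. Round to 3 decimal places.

By Welzl's lemma the MEC is supported by two points (diametrically opposite) or three points (on a circumcircle).
The minimum enclosing circle is determined by three boundary points: A, C, E.
Their circumcentre is (0.5, 2.75) with r² = 82.8125.
The farthest remaining point D is at distance² 80.3125 ≤ 82.8125.
Diameter = 2r = 2√(82.8125) ≈ 18.200.

18.200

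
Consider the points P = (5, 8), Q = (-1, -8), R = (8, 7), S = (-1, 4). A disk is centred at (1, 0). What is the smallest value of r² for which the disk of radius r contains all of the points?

The required radius is the distance from (1, 0) to the farthest point.
Squared distances: 80, 68, 98, 20.
Maximum is 98, attained at R.

98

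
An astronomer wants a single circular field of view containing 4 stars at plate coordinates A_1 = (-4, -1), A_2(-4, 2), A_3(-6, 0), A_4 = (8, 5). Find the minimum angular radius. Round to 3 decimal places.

7.433

By Welzl's lemma the MEC is supported by two points (diametrically opposite) or three points (on a circumcircle).
The farthest pair is A_3–A_4 with squared distance 221. The circle on this segment as diameter has centre (1, 2.5) and r² = 221/4 = 55.25.
Check A_1: distance² to centre = 37.25 ≤ 55.25, so it lies inside.
All remaining points lie in this disk, and no smaller disk contains both endpoints, so this is the minimum enclosing circle.
r = √(55.25) ≈ 7.433.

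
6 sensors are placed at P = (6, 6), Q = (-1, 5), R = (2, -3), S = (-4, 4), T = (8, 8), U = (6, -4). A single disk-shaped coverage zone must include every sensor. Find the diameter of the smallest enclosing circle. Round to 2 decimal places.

14.49

By Welzl's lemma the MEC is supported by two points (diametrically opposite) or three points (on a circumcircle).
The minimum enclosing circle is determined by three boundary points: S, T, U.
Their circumcentre is (53/17, 45/17) with r² = 15170/289.
The farthest remaining point R is at distance² 9577/289 ≤ 15170/289.
Diameter = 2r = 2√(15170/289) ≈ 14.49.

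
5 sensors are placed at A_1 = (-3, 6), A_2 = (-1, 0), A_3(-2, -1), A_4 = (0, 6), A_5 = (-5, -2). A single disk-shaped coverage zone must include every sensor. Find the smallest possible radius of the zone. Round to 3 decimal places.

4.717

By Welzl's lemma the MEC is supported by two points (diametrically opposite) or three points (on a circumcircle).
The farthest pair is A_4–A_5 with squared distance 89. The circle on this segment as diameter has centre (-2.5, 2) and r² = 89/4 = 22.25.
Check A_1: distance² to centre = 16.25 ≤ 22.25, so it lies inside.
All remaining points lie in this disk, and no smaller disk contains both endpoints, so this is the minimum enclosing circle.
r = √(22.25) ≈ 4.717.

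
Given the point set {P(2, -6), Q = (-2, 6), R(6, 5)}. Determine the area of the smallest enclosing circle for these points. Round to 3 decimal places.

132.211

Side lengths²: PQ² = 160, PR² = 137, QR² = 65.
Since PQ² = 160 < 137 + 65 = 202, the triangle is acute, so the smallest enclosing circle is the circumcircle.
Circumcentre = (63/46, 21/46), r² = 44525/1058.
Area = π·r² = π·44525/1058 ≈ 132.211.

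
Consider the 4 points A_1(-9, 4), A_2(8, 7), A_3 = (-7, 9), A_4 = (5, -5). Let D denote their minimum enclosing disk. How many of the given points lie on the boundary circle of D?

3

By Welzl's lemma the MEC is supported by two points (diametrically opposite) or three points (on a circumcircle).
The minimum enclosing circle is determined by three boundary points: A_2, A_3, A_4.
Their circumcentre is (-13/62, 83/31) with r² = 330905/3844.
The farthest remaining point A_1 is at distance² 303749/3844 ≤ 330905/3844.
The points at distance exactly r from the centre are A_2, A_3, A_4 — 3 points.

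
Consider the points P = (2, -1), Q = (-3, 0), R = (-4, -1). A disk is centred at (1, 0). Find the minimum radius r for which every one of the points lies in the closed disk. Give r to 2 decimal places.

The required radius is the distance from (1, 0) to the farthest point.
Squared distances: 2, 16, 26.
Maximum is 26, attained at R.
r = √26 ≈ 5.10.

5.10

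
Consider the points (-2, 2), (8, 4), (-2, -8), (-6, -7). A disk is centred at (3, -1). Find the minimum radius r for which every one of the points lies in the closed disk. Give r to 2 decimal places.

The required radius is the distance from (3, -1) to the farthest point.
Squared distances: 34, 50, 74, 117.
Maximum is 117, attained at (-6, -7).
r = √117 ≈ 10.82.

10.82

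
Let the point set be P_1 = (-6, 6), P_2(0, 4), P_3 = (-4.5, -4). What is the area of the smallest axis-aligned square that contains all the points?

100

The bounding box has width 6 and height 10.
An axis-aligned square enclosing the set must have side ≥ max(width, height).
So the minimum side is max(6, 10) = 10.
Area = 10² = 100.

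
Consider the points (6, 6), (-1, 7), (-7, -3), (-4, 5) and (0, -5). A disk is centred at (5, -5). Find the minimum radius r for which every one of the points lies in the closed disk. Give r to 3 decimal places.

The required radius is the distance from (5, -5) to the farthest point.
Squared distances: 122, 180, 148, 181, 25.
Maximum is 181, attained at (-4, 5).
r = √181 ≈ 13.454.

13.454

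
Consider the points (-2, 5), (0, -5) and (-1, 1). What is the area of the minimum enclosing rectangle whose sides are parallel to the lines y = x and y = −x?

In coordinates u = x + y, v = x − y the rectangle is axis-aligned; the map (x,y)→(u,v) scales areas by 2.
u-values: 3, -5, 0; range = 3 − (-5) = 8.
v-values: -7, 5, -2; range = 5 − (-7) = 12.
Area = (8 × 12) / 2 = 48.

48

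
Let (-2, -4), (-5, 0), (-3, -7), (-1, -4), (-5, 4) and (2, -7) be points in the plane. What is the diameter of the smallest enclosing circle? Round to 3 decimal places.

13.038

A smallest enclosing disk is always determined by at most three of the input points on its boundary.
The farthest pair is (-5, 4)–(2, -7) with squared distance 170. The circle on this segment as diameter has centre (-1.5, -1.5) and r² = 170/4 = 42.5.
Check (-2, -4): distance² to centre = 6.5 ≤ 42.5, so it lies inside.
All remaining points lie in this disk, and no smaller disk contains both endpoints, so this is the minimum enclosing circle.
Diameter = 2r = 2√(42.5) ≈ 13.038.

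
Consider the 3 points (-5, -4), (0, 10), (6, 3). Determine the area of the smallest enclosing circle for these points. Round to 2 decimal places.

Call the three points A, B, C in the order given.
Side lengths²: AB² = 221, AC² = 170, BC² = 85.
Since AB² = 221 < 170 + 85 = 255, the triangle is acute, so the smallest enclosing circle is the circumcircle.
Circumcentre = (-1.5, 37/14), r² = 5525/98.
Area = π·r² = π·5525/98 ≈ 177.12.

177.12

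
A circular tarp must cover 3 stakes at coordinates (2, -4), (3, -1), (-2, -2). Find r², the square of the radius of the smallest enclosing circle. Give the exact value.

Call the three points A, B, C in the order given.
Side lengths²: AB² = 10, AC² = 20, BC² = 26.
Since BC² = 26 < 20 + 10 = 30, the triangle is acute, so the smallest enclosing circle is the circumcircle.
Circumcentre = (4/7, -13/7), r² = 325/49.

325/49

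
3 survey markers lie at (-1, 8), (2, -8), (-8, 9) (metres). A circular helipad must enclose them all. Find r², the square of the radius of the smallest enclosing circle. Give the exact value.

Call the three points A, B, C in the order given.
Side lengths²: AB² = 265, AC² = 50, BC² = 389.
Since BC² = 389 ≥ 265 + 50 = 315, the angle opposite BC is not acute, so the smallest enclosing circle has BC as diameter.
Centre = midpoint of BC = (-3, 0.5), r² = 389/4 = 97.25.

97.25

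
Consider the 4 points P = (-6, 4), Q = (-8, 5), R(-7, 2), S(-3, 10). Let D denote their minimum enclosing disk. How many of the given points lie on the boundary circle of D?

The farthest pair is R–S with squared distance 80. The circle on this segment as diameter has centre (-5, 6) and r² = 80/4 = 20.
Check P: distance² to centre = 5 ≤ 20, so it lies inside.
All remaining points lie in this disk, and no smaller disk contains both endpoints, so this is the minimum enclosing circle.
The points at distance exactly r from the centre are R, S — 2 points.

2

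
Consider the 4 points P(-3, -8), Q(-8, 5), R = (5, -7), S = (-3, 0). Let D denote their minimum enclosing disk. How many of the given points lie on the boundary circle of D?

The minimum enclosing circle of a finite set is fixed by two of the points (as a diameter) or three (as a circumcircle).
The farthest pair is Q–R with squared distance 313. The circle on this segment as diameter has centre (-1.5, -1) and r² = 313/4 = 78.25.
Check P: distance² to centre = 51.25 ≤ 78.25, so it lies inside.
All remaining points lie in this disk, and no smaller disk contains both endpoints, so this is the minimum enclosing circle.
The points at distance exactly r from the centre are Q, R — 2 points.

2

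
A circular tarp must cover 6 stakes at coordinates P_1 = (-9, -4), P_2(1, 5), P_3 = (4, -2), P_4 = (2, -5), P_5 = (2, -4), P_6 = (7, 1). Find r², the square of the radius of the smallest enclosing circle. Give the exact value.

A smallest enclosing disk is always determined by at most three of the input points on its boundary.
The farthest pair is P_1–P_6 with squared distance 281. The circle on this segment as diameter has centre (-1, -1.5) and r² = 281/4 = 70.25.
Check P_2: distance² to centre = 46.25 ≤ 70.25, so it lies inside.
All remaining points lie in this disk, and no smaller disk contains both endpoints, so this is the minimum enclosing circle.

70.25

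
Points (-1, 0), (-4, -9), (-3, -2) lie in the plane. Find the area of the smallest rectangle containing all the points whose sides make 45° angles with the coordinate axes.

In coordinates u = x + y, v = x − y the rectangle is axis-aligned; the map (x,y)→(u,v) scales areas by 2.
u-values: -1, -13, -5; range = -1 − (-13) = 12.
v-values: -1, 5, -1; range = 5 − (-1) = 6.
Area = (12 × 6) / 2 = 36.

36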